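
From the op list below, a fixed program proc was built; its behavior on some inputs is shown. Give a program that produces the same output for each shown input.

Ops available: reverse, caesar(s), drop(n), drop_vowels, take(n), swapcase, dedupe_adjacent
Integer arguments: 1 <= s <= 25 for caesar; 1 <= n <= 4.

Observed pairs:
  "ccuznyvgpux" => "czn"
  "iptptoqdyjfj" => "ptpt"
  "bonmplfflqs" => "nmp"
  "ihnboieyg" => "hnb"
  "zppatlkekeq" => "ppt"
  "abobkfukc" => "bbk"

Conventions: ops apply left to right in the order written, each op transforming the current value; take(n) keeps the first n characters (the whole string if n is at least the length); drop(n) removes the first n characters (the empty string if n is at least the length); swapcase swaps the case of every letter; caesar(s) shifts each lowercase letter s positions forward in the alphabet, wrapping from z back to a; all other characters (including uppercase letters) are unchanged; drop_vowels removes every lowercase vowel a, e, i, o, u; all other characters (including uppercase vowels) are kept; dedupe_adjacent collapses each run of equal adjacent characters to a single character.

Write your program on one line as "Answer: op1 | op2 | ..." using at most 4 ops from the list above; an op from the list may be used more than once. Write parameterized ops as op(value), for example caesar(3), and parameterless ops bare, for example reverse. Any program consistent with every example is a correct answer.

drop(1) | take(4) | drop_vowels

Check, running the answer program on each example:
  "ccuznyvgpux" -> "cuznyvgpux" -> "cuzn" -> "czn"
  "iptptoqdyjfj" -> "ptptoqdyjfj" -> "ptpt" -> "ptpt"
  "bonmplfflqs" -> "onmplfflqs" -> "onmp" -> "nmp"
  "ihnboieyg" -> "hnboieyg" -> "hnbo" -> "hnb"
  "zppatlkekeq" -> "ppatlkekeq" -> "ppat" -> "ppt"
  "abobkfukc" -> "bobkfukc" -> "bobk" -> "bbk"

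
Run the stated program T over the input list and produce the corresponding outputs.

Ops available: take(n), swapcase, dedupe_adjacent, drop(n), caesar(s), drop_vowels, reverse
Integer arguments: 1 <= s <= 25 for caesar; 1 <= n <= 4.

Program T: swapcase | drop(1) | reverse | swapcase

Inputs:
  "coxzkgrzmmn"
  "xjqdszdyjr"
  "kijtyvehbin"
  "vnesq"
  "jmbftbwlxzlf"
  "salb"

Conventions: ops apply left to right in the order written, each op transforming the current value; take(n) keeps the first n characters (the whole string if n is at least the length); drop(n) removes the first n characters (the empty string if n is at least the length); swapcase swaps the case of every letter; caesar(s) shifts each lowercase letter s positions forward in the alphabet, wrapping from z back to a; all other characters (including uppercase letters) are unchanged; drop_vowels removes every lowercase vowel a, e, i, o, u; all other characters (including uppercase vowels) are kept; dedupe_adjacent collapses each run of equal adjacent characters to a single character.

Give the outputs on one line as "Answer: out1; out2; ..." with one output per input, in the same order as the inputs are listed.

Execution, op by op:
  "coxzkgrzmmn" -> "COXZKGRZMMN" -> "OXZKGRZMMN" -> "NMMZRGKZXO" -> "nmmzrgkzxo"
  "xjqdszdyjr" -> "XJQDSZDYJR" -> "JQDSZDYJR" -> "RJYDZSDQJ" -> "rjydzsdqj"
  "kijtyvehbin" -> "KIJTYVEHBIN" -> "IJTYVEHBIN" -> "NIBHEVYTJI" -> "nibhevytji"
  "vnesq" -> "VNESQ" -> "NESQ" -> "QSEN" -> "qsen"
  "jmbftbwlxzlf" -> "JMBFTBWLXZLF" -> "MBFTBWLXZLF" -> "FLZXLWBTFBM" -> "flzxlwbtfbm"
  "salb" -> "SALB" -> "ALB" -> "BLA" -> "bla"

"nmmzrgkzxo"; "rjydzsdqj"; "nibhevytji"; "qsen"; "flzxlwbtfbm"; "bla"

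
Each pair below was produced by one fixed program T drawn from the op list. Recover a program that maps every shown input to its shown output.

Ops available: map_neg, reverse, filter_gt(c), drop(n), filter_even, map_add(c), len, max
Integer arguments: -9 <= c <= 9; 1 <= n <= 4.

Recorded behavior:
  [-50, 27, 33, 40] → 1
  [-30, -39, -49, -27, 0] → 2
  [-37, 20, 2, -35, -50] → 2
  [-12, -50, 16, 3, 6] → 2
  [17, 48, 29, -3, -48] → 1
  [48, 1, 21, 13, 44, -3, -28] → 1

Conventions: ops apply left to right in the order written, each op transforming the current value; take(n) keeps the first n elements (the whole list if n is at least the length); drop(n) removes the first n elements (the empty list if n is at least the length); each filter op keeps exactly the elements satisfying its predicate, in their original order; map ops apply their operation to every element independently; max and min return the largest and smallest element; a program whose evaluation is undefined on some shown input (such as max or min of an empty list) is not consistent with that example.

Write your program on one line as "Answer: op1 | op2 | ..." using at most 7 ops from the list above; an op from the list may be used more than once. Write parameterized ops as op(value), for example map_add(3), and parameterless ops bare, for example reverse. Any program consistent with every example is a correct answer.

reverse | map_neg | filter_even | filter_gt(-5) | map_add(-5) | len

Check, running the answer program on each example:
  [-50, 27, 33, 40] -> [40, 33, 27, -50] -> [-40, -33, -27, 50] -> [-40, 50] -> [50] -> [45] -> 1
  [-30, -39, -49, -27, 0] -> [0, -27, -49, -39, -30] -> [0, 27, 49, 39, 30] -> [0, 30] -> [0, 30] -> [-5, 25] -> 2
  [-37, 20, 2, -35, -50] -> [-50, -35, 2, 20, -37] -> [50, 35, -2, -20, 37] -> [50, -2, -20] -> [50, -2] -> [45, -7] -> 2
  [-12, -50, 16, 3, 6] -> [6, 3, 16, -50, -12] -> [-6, -3, -16, 50, 12] -> [-6, -16, 50, 12] -> [50, 12] -> [45, 7] -> 2
  [17, 48, 29, -3, -48] -> [-48, -3, 29, 48, 17] -> [48, 3, -29, -48, -17] -> [48, -48] -> [48] -> [43] -> 1
  [48, 1, 21, 13, 44, -3, -28] -> [-28, -3, 44, 13, 21, 1, 48] -> [28, 3, -44, -13, -21, -1, -48] -> [28, -44, -48] -> [28] -> [23] -> 1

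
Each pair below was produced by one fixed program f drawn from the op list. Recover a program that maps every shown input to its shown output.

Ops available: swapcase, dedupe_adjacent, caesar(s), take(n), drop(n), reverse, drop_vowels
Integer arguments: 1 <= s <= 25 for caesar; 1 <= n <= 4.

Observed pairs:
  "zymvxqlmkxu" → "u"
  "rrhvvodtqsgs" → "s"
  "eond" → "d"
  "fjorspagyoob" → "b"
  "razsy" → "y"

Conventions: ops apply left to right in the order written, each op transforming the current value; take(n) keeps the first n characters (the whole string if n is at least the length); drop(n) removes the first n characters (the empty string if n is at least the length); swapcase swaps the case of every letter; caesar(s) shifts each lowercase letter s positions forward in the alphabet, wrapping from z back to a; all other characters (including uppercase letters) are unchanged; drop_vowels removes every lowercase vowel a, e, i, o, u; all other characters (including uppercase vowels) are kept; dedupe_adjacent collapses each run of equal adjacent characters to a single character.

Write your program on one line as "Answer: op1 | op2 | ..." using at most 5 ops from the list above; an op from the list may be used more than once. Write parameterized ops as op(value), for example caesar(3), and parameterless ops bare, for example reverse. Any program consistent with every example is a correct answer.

drop(3) | reverse | dedupe_adjacent | take(1)

Check, running the answer program on each example:
  "zymvxqlmkxu" -> "vxqlmkxu" -> "uxkmlqxv" -> "uxkmlqxv" -> "u"
  "rrhvvodtqsgs" -> "vvodtqsgs" -> "sgsqtdovv" -> "sgsqtdov" -> "s"
  "eond" -> "d" -> "d" -> "d" -> "d"
  "fjorspagyoob" -> "rspagyoob" -> "booygapsr" -> "boygapsr" -> "b"
  "razsy" -> "sy" -> "ys" -> "ys" -> "y"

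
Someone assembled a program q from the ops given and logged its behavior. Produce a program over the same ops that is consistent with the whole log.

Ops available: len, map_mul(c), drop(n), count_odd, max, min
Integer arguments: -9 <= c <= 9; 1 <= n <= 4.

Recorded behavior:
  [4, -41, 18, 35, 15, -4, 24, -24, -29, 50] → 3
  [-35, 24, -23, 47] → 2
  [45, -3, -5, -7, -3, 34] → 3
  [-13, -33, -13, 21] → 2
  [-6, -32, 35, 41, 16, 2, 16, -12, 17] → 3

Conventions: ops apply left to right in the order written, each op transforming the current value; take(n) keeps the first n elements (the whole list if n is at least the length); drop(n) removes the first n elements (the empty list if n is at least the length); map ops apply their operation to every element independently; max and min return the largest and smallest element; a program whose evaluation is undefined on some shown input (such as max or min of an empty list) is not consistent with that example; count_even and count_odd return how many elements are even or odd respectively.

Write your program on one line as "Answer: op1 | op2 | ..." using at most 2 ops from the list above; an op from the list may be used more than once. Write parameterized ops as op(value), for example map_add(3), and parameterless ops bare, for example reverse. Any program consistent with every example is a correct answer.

drop(2) | count_odd

Check, running the answer program on each example:
  [4, -41, 18, 35, 15, -4, 24, -24, -29, 50] -> [18, 35, 15, -4, 24, -24, -29, 50] -> 3
  [-35, 24, -23, 47] -> [-23, 47] -> 2
  [45, -3, -5, -7, -3, 34] -> [-5, -7, -3, 34] -> 3
  [-13, -33, -13, 21] -> [-13, 21] -> 2
  [-6, -32, 35, 41, 16, 2, 16, -12, 17] -> [35, 41, 16, 2, 16, -12, 17] -> 3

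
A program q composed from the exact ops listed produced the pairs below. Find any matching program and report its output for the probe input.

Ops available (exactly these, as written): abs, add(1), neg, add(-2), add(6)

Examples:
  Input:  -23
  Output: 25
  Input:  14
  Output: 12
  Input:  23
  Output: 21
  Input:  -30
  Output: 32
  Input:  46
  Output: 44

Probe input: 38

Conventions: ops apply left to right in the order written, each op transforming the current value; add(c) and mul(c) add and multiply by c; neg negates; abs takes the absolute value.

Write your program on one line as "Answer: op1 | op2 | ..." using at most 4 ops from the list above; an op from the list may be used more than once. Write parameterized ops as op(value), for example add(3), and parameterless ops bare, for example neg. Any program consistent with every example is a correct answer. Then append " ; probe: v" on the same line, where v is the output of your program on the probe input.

add(-2) | neg | abs ; probe: 36

Check, running the answer program on each example:
  -23 -> -25 -> 25 -> 25
  14 -> 12 -> -12 -> 12
  23 -> 21 -> -21 -> 21
  -30 -> -32 -> 32 -> 32
  46 -> 44 -> -44 -> 44
  probe: 38 -> 36 -> -36 -> 36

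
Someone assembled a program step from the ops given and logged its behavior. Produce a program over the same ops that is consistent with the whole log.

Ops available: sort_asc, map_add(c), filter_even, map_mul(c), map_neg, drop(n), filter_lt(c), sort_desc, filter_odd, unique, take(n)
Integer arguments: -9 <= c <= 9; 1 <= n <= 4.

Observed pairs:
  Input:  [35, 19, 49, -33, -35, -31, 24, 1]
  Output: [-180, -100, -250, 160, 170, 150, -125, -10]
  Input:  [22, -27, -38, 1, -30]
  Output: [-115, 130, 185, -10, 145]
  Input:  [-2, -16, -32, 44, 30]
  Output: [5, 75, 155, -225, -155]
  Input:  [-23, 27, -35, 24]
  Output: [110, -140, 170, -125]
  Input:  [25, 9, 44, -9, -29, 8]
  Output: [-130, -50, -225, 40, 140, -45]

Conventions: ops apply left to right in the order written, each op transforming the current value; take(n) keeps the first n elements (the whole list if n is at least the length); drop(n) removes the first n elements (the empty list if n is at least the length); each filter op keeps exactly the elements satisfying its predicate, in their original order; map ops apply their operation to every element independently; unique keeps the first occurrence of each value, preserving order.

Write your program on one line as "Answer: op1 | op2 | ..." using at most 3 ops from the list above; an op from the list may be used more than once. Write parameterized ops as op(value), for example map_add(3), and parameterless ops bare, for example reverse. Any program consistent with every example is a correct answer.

map_mul(-5) | map_add(-5)

Check, running the answer program on each example:
  [35, 19, 49, -33, -35, -31, 24, 1] -> [-175, -95, -245, 165, 175, 155, -120, -5] -> [-180, -100, -250, 160, 170, 150, -125, -10]
  [22, -27, -38, 1, -30] -> [-110, 135, 190, -5, 150] -> [-115, 130, 185, -10, 145]
  [-2, -16, -32, 44, 30] -> [10, 80, 160, -220, -150] -> [5, 75, 155, -225, -155]
  [-23, 27, -35, 24] -> [115, -135, 175, -120] -> [110, -140, 170, -125]
  [25, 9, 44, -9, -29, 8] -> [-125, -45, -220, 45, 145, -40] -> [-130, -50, -225, 40, 140, -45]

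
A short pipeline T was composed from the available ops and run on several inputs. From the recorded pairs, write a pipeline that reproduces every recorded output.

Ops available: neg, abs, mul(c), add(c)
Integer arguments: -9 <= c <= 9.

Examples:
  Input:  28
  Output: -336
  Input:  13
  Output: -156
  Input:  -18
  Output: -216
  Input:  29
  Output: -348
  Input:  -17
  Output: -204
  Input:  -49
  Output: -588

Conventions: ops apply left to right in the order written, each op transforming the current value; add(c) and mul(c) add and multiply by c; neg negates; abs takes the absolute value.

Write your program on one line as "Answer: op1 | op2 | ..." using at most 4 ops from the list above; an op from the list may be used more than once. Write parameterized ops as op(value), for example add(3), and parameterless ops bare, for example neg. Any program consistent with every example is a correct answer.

mul(-4) | abs | mul(-3)

Check, running the answer program on each example:
  28 -> -112 -> 112 -> -336
  13 -> -52 -> 52 -> -156
  -18 -> 72 -> 72 -> -216
  29 -> -116 -> 116 -> -348
  -17 -> 68 -> 68 -> -204
  -49 -> 196 -> 196 -> -588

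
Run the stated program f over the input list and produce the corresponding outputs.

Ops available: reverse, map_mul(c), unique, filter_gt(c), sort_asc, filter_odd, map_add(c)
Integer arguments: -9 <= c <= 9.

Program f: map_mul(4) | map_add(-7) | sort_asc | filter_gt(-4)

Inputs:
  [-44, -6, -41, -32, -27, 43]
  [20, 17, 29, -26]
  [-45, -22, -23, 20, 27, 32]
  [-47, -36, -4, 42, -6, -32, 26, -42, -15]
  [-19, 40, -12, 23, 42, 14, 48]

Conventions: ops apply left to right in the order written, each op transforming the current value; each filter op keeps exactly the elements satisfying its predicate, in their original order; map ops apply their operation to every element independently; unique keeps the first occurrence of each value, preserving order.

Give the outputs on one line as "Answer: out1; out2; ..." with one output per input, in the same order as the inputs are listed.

Execution, op by op:
  [-44, -6, -41, -32, -27, 43] -> [-176, -24, -164, -128, -108, 172] -> [-183, -31, -171, -135, -115, 165] -> [-183, -171, -135, -115, -31, 165] -> [165]
  [20, 17, 29, -26] -> [80, 68, 116, -104] -> [73, 61, 109, -111] -> [-111, 61, 73, 109] -> [61, 73, 109]
  [-45, -22, -23, 20, 27, 32] -> [-180, -88, -92, 80, 108, 128] -> [-187, -95, -99, 73, 101, 121] -> [-187, -99, -95, 73, 101, 121] -> [73, 101, 121]
  [-47, -36, -4, 42, -6, -32, 26, -42, -15] -> [-188, -144, -16, 168, -24, -128, 104, -168, -60] -> [-195, -151, -23, 161, -31, -135, 97, -175, -67] -> [-195, -175, -151, -135, -67, -31, -23, 97, 161] -> [97, 161]
  [-19, 40, -12, 23, 42, 14, 48] -> [-76, 160, -48, 92, 168, 56, 192] -> [-83, 153, -55, 85, 161, 49, 185] -> [-83, -55, 49, 85, 153, 161, 185] -> [49, 85, 153, 161, 185]

[165]; [61, 73, 109]; [73, 101, 121]; [97, 161]; [49, 85, 153, 161, 185]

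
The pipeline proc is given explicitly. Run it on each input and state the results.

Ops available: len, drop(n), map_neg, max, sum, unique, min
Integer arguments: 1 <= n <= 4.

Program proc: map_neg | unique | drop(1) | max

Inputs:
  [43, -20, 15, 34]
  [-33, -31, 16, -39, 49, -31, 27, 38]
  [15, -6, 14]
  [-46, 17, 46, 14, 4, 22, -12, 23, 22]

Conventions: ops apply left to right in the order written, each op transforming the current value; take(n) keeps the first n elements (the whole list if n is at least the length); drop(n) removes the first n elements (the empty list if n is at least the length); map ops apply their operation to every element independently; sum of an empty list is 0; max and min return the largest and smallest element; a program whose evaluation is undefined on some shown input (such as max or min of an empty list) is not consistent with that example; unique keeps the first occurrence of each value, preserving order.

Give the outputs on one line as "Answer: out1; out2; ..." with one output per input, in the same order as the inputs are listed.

Execution, op by op:
  [43, -20, 15, 34] -> [-43, 20, -15, -34] -> [-43, 20, -15, -34] -> [20, -15, -34] -> 20
  [-33, -31, 16, -39, 49, -31, 27, 38] -> [33, 31, -16, 39, -49, 31, -27, -38] -> [33, 31, -16, 39, -49, -27, -38] -> [31, -16, 39, -49, -27, -38] -> 39
  [15, -6, 14] -> [-15, 6, -14] -> [-15, 6, -14] -> [6, -14] -> 6
  [-46, 17, 46, 14, 4, 22, -12, 23, 22] -> [46, -17, -46, -14, -4, -22, 12, -23, -22] -> [46, -17, -46, -14, -4, -22, 12, -23] -> [-17, -46, -14, -4, -22, 12, -23] -> 12

20; 39; 6; 12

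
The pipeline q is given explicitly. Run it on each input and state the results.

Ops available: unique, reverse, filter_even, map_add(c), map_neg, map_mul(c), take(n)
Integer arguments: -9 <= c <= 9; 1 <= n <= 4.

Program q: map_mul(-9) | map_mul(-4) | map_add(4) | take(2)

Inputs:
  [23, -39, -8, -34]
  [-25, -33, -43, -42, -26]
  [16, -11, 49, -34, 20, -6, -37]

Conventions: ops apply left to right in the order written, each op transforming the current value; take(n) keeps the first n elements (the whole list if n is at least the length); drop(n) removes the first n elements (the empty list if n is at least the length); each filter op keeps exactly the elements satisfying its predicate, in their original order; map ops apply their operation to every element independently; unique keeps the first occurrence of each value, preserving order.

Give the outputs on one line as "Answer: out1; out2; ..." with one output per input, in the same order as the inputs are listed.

Execution, op by op:
  [23, -39, -8, -34] -> [-207, 351, 72, 306] -> [828, -1404, -288, -1224] -> [832, -1400, -284, -1220] -> [832, -1400]
  [-25, -33, -43, -42, -26] -> [225, 297, 387, 378, 234] -> [-900, -1188, -1548, -1512, -936] -> [-896, -1184, -1544, -1508, -932] -> [-896, -1184]
  [16, -11, 49, -34, 20, -6, -37] -> [-144, 99, -441, 306, -180, 54, 333] -> [576, -396, 1764, -1224, 720, -216, -1332] -> [580, -392, 1768, -1220, 724, -212, -1328] -> [580, -392]

[832, -1400]; [-896, -1184]; [580, -392]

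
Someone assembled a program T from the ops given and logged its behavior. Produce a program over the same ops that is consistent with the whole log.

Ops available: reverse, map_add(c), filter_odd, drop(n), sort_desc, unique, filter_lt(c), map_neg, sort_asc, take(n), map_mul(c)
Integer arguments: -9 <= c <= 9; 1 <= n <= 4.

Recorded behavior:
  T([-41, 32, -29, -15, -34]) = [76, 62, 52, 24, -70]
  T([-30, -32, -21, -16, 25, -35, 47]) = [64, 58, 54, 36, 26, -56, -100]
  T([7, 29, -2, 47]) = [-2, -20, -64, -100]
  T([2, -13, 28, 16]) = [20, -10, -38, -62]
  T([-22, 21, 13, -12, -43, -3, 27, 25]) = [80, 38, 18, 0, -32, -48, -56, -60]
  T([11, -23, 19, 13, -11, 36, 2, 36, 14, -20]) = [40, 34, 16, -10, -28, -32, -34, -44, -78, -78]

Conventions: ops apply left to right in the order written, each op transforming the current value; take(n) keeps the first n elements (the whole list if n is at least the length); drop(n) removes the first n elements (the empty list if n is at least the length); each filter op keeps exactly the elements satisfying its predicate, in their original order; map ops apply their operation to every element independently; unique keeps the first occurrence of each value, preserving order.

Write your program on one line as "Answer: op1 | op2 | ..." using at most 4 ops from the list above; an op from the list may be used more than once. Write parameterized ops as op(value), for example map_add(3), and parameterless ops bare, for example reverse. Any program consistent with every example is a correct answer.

sort_asc | map_add(3) | map_mul(-2)

Check, running the answer program on each example:
  [-41, 32, -29, -15, -34] -> [-41, -34, -29, -15, 32] -> [-38, -31, -26, -12, 35] -> [76, 62, 52, 24, -70]
  [-30, -32, -21, -16, 25, -35, 47] -> [-35, -32, -30, -21, -16, 25, 47] -> [-32, -29, -27, -18, -13, 28, 50] -> [64, 58, 54, 36, 26, -56, -100]
  [7, 29, -2, 47] -> [-2, 7, 29, 47] -> [1, 10, 32, 50] -> [-2, -20, -64, -100]
  [2, -13, 28, 16] -> [-13, 2, 16, 28] -> [-10, 5, 19, 31] -> [20, -10, -38, -62]
  [-22, 21, 13, -12, -43, -3, 27, 25] -> [-43, -22, -12, -3, 13, 21, 25, 27] -> [-40, -19, -9, 0, 16, 24, 28, 30] -> [80, 38, 18, 0, -32, -48, -56, -60]
  [11, -23, 19, 13, -11, 36, 2, 36, 14, -20] -> [-23, -20, -11, 2, 11, 13, 14, 19, 36, 36] -> [-20, -17, -8, 5, 14, 16, 17, 22, 39, 39] -> [40, 34, 16, -10, -28, -32, -34, -44, -78, -78]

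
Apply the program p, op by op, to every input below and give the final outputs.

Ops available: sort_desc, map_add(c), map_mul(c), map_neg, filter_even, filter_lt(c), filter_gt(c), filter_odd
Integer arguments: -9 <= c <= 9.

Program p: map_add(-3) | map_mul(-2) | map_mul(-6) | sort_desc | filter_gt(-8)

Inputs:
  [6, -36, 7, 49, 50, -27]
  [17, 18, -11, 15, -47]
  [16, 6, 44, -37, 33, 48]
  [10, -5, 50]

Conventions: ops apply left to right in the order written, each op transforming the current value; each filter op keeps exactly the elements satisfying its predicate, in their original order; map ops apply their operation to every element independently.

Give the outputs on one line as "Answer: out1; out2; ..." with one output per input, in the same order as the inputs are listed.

Execution, op by op:
  [6, -36, 7, 49, 50, -27] -> [3, -39, 4, 46, 47, -30] -> [-6, 78, -8, -92, -94, 60] -> [36, -468, 48, 552, 564, -360] -> [564, 552, 48, 36, -360, -468] -> [564, 552, 48, 36]
  [17, 18, -11, 15, -47] -> [14, 15, -14, 12, -50] -> [-28, -30, 28, -24, 100] -> [168, 180, -168, 144, -600] -> [180, 168, 144, -168, -600] -> [180, 168, 144]
  [16, 6, 44, -37, 33, 48] -> [13, 3, 41, -40, 30, 45] -> [-26, -6, -82, 80, -60, -90] -> [156, 36, 492, -480, 360, 540] -> [540, 492, 360, 156, 36, -480] -> [540, 492, 360, 156, 36]
  [10, -5, 50] -> [7, -8, 47] -> [-14, 16, -94] -> [84, -96, 564] -> [564, 84, -96] -> [564, 84]

[564, 552, 48, 36]; [180, 168, 144]; [540, 492, 360, 156, 36]; [564, 84]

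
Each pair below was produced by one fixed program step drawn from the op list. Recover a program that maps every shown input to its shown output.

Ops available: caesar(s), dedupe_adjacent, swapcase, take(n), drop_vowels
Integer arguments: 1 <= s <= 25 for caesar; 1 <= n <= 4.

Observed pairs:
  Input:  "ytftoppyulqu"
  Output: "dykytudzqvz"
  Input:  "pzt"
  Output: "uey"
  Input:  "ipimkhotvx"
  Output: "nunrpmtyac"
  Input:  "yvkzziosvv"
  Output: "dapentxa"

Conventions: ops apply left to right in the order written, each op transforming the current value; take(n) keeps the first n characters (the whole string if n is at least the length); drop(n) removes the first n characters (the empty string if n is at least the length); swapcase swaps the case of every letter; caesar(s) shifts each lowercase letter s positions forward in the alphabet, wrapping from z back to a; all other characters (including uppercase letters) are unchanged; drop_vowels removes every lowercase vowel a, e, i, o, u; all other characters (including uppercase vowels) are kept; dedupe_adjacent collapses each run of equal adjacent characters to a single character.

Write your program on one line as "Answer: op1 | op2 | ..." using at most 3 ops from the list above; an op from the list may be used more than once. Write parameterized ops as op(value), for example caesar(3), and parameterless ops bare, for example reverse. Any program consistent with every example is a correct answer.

dedupe_adjacent | caesar(5)

Check, running the answer program on each example:
  "ytftoppyulqu" -> "ytftopyulqu" -> "dykytudzqvz"
  "pzt" -> "pzt" -> "uey"
  "ipimkhotvx" -> "ipimkhotvx" -> "nunrpmtyac"
  "yvkzziosvv" -> "yvkziosv" -> "dapentxa"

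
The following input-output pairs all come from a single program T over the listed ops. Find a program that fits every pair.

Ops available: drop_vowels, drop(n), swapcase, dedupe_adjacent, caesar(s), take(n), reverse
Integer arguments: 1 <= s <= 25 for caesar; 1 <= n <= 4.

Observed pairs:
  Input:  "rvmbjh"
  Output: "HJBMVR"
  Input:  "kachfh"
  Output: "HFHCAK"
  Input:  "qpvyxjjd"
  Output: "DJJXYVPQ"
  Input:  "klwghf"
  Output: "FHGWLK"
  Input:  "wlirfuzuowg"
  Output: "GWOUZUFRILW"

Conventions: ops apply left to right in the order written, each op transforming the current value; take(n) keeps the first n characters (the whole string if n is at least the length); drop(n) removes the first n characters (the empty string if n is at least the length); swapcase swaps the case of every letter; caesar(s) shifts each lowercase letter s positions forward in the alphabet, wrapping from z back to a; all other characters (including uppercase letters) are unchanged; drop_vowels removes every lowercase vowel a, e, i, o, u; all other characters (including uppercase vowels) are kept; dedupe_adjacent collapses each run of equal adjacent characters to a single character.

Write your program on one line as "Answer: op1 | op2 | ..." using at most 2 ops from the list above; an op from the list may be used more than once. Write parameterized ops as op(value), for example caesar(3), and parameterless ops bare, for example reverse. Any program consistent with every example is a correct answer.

reverse | swapcase

Check, running the answer program on each example:
  "rvmbjh" -> "hjbmvr" -> "HJBMVR"
  "kachfh" -> "hfhcak" -> "HFHCAK"
  "qpvyxjjd" -> "djjxyvpq" -> "DJJXYVPQ"
  "klwghf" -> "fhgwlk" -> "FHGWLK"
  "wlirfuzuowg" -> "gwouzufrilw" -> "GWOUZUFRILW"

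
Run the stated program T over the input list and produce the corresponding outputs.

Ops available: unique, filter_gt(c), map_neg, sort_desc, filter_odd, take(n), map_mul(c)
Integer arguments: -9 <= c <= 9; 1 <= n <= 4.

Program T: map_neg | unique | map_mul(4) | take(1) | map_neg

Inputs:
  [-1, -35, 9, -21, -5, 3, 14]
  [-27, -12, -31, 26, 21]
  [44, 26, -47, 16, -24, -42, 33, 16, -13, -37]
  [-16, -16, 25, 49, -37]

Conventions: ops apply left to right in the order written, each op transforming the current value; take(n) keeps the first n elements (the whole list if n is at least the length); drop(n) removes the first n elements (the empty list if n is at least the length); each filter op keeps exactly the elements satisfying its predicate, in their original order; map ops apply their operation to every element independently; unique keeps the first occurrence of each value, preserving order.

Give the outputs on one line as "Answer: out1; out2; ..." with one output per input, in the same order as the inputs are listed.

[-4]; [-108]; [176]; [-64]

Execution, op by op:
  [-1, -35, 9, -21, -5, 3, 14] -> [1, 35, -9, 21, 5, -3, -14] -> [1, 35, -9, 21, 5, -3, -14] -> [4, 140, -36, 84, 20, -12, -56] -> [4] -> [-4]
  [-27, -12, -31, 26, 21] -> [27, 12, 31, -26, -21] -> [27, 12, 31, -26, -21] -> [108, 48, 124, -104, -84] -> [108] -> [-108]
  [44, 26, -47, 16, -24, -42, 33, 16, -13, -37] -> [-44, -26, 47, -16, 24, 42, -33, -16, 13, 37] -> [-44, -26, 47, -16, 24, 42, -33, 13, 37] -> [-176, -104, 188, -64, 96, 168, -132, 52, 148] -> [-176] -> [176]
  [-16, -16, 25, 49, -37] -> [16, 16, -25, -49, 37] -> [16, -25, -49, 37] -> [64, -100, -196, 148] -> [64] -> [-64]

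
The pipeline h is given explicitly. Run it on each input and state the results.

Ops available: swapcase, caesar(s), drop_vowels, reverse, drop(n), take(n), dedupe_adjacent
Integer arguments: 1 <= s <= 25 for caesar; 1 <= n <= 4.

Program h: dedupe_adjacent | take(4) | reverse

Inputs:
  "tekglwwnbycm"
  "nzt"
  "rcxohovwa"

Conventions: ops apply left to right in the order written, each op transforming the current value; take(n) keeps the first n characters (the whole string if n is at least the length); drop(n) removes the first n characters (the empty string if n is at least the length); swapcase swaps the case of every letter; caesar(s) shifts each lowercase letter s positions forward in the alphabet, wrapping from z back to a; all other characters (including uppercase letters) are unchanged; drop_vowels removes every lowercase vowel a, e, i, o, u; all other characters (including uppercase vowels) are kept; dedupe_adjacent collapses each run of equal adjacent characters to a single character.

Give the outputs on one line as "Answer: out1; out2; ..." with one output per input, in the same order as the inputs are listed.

"gket"; "tzn"; "oxcr"

Execution, op by op:
  "tekglwwnbycm" -> "tekglwnbycm" -> "tekg" -> "gket"
  "nzt" -> "nzt" -> "nzt" -> "tzn"
  "rcxohovwa" -> "rcxohovwa" -> "rcxo" -> "oxcr"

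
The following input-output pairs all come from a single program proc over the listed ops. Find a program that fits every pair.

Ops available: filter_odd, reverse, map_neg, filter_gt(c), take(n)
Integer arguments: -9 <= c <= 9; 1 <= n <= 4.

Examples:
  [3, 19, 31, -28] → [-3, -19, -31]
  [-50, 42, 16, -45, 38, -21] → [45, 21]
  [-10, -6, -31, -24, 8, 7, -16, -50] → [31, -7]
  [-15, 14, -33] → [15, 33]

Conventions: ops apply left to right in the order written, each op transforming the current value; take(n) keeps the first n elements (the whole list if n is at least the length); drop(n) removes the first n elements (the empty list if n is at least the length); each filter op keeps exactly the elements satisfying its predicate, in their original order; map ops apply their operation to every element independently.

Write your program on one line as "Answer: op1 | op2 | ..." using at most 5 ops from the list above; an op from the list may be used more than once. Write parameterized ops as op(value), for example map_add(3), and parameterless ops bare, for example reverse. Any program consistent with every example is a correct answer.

reverse | map_neg | filter_odd | reverse

Check, running the answer program on each example:
  [3, 19, 31, -28] -> [-28, 31, 19, 3] -> [28, -31, -19, -3] -> [-31, -19, -3] -> [-3, -19, -31]
  [-50, 42, 16, -45, 38, -21] -> [-21, 38, -45, 16, 42, -50] -> [21, -38, 45, -16, -42, 50] -> [21, 45] -> [45, 21]
  [-10, -6, -31, -24, 8, 7, -16, -50] -> [-50, -16, 7, 8, -24, -31, -6, -10] -> [50, 16, -7, -8, 24, 31, 6, 10] -> [-7, 31] -> [31, -7]
  [-15, 14, -33] -> [-33, 14, -15] -> [33, -14, 15] -> [33, 15] -> [15, 33]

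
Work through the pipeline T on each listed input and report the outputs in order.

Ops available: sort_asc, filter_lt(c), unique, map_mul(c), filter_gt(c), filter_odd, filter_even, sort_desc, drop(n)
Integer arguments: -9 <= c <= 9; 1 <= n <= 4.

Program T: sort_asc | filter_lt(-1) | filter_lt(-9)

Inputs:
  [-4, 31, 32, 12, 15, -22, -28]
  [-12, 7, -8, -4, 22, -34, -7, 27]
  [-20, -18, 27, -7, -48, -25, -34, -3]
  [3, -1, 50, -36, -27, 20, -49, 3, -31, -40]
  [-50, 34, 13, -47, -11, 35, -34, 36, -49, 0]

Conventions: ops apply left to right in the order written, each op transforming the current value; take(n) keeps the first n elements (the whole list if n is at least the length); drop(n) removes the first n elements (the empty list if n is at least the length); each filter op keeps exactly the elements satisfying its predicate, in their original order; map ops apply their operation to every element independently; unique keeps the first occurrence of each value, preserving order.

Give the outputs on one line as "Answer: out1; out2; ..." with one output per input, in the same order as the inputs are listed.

Execution, op by op:
  [-4, 31, 32, 12, 15, -22, -28] -> [-28, -22, -4, 12, 15, 31, 32] -> [-28, -22, -4] -> [-28, -22]
  [-12, 7, -8, -4, 22, -34, -7, 27] -> [-34, -12, -8, -7, -4, 7, 22, 27] -> [-34, -12, -8, -7, -4] -> [-34, -12]
  [-20, -18, 27, -7, -48, -25, -34, -3] -> [-48, -34, -25, -20, -18, -7, -3, 27] -> [-48, -34, -25, -20, -18, -7, -3] -> [-48, -34, -25, -20, -18]
  [3, -1, 50, -36, -27, 20, -49, 3, -31, -40] -> [-49, -40, -36, -31, -27, -1, 3, 3, 20, 50] -> [-49, -40, -36, -31, -27] -> [-49, -40, -36, -31, -27]
  [-50, 34, 13, -47, -11, 35, -34, 36, -49, 0] -> [-50, -49, -47, -34, -11, 0, 13, 34, 35, 36] -> [-50, -49, -47, -34, -11] -> [-50, -49, -47, -34, -11]

[-28, -22]; [-34, -12]; [-48, -34, -25, -20, -18]; [-49, -40, -36, -31, -27]; [-50, -49, -47, -34, -11]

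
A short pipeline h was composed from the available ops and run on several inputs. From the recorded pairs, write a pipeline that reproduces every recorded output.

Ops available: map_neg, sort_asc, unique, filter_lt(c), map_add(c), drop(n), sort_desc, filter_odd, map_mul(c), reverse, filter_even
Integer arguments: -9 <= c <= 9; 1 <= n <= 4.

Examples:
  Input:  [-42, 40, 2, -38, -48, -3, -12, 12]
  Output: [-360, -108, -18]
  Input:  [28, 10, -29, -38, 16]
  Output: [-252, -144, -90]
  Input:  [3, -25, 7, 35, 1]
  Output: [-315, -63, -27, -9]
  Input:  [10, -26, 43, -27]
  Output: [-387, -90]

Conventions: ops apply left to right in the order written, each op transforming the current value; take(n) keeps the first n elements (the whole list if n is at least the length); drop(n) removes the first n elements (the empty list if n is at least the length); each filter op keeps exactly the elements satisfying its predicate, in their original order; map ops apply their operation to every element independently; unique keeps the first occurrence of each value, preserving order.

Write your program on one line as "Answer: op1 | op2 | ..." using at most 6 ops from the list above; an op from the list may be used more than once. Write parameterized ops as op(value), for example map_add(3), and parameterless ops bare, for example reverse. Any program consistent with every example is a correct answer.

map_mul(9) | map_neg | sort_asc | map_add(-2) | filter_lt(2) | map_add(2)

Check, running the answer program on each example:
  [-42, 40, 2, -38, -48, -3, -12, 12] -> [-378, 360, 18, -342, -432, -27, -108, 108] -> [378, -360, -18, 342, 432, 27, 108, -108] -> [-360, -108, -18, 27, 108, 342, 378, 432] -> [-362, -110, -20, 25, 106, 340, 376, 430] -> [-362, -110, -20] -> [-360, -108, -18]
  [28, 10, -29, -38, 16] -> [252, 90, -261, -342, 144] -> [-252, -90, 261, 342, -144] -> [-252, -144, -90, 261, 342] -> [-254, -146, -92, 259, 340] -> [-254, -146, -92] -> [-252, -144, -90]
  [3, -25, 7, 35, 1] -> [27, -225, 63, 315, 9] -> [-27, 225, -63, -315, -9] -> [-315, -63, -27, -9, 225] -> [-317, -65, -29, -11, 223] -> [-317, -65, -29, -11] -> [-315, -63, -27, -9]
  [10, -26, 43, -27] -> [90, -234, 387, -243] -> [-90, 234, -387, 243] -> [-387, -90, 234, 243] -> [-389, -92, 232, 241] -> [-389, -92] -> [-387, -90]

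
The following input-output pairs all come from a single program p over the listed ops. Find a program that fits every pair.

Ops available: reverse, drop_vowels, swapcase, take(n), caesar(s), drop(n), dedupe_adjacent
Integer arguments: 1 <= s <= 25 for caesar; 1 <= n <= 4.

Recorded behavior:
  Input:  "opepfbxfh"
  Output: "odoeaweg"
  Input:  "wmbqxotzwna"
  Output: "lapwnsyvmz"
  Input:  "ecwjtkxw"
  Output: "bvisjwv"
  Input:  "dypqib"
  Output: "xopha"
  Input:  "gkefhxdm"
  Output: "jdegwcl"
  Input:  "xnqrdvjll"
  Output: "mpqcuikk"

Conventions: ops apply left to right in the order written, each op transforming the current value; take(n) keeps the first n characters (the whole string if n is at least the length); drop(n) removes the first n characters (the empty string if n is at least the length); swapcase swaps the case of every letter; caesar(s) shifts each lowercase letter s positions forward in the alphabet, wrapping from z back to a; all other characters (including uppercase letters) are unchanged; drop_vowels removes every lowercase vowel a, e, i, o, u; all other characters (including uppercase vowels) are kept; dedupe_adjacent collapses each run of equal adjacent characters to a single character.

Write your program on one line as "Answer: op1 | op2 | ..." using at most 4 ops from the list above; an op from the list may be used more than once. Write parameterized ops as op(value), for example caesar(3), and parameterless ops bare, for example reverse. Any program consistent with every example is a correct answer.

caesar(12) | caesar(15) | caesar(24) | drop(1)

Check, running the answer program on each example:
  "opepfbxfh" -> "abqbrnjrt" -> "pqfqgcygi" -> "nodoeaweg" -> "odoeaweg"
  "wmbqxotzwna" -> "iyncjaflizm" -> "xncrypuaxob" -> "vlapwnsyvmz" -> "lapwnsyvmz"
  "ecwjtkxw" -> "qoivfwji" -> "fdxkulyx" -> "dbvisjwv" -> "bvisjwv"
  "dypqib" -> "pkbcun" -> "ezqrjc" -> "cxopha" -> "xopha"
  "gkefhxdm" -> "swqrtjpy" -> "hlfgiyen" -> "fjdegwcl" -> "jdegwcl"
  "xnqrdvjll" -> "jzcdphvxx" -> "yorsewkmm" -> "wmpqcuikk" -> "mpqcuikk"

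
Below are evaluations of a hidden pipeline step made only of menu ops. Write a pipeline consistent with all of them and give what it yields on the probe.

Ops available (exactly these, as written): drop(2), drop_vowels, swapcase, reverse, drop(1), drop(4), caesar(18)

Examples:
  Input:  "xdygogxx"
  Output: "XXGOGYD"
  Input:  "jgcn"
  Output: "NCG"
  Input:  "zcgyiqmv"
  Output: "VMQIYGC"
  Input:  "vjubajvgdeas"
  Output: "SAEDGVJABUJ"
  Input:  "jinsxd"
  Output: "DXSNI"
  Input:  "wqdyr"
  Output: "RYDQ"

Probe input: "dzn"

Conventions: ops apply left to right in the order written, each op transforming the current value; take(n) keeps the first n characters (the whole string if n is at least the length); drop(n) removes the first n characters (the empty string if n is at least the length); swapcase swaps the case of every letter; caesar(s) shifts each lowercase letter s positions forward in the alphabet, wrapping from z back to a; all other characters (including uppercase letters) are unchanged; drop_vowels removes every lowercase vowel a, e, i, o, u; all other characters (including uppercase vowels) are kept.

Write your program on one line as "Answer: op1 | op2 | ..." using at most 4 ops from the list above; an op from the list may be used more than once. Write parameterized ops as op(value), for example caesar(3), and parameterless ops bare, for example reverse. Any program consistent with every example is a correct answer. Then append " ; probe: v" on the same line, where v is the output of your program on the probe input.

drop(1) | reverse | swapcase ; probe: "NZ"

Check, running the answer program on each example:
  "xdygogxx" -> "dygogxx" -> "xxgogyd" -> "XXGOGYD"
  "jgcn" -> "gcn" -> "ncg" -> "NCG"
  "zcgyiqmv" -> "cgyiqmv" -> "vmqiygc" -> "VMQIYGC"
  "vjubajvgdeas" -> "jubajvgdeas" -> "saedgvjabuj" -> "SAEDGVJABUJ"
  "jinsxd" -> "insxd" -> "dxsni" -> "DXSNI"
  "wqdyr" -> "qdyr" -> "rydq" -> "RYDQ"
  probe: "dzn" -> "zn" -> "nz" -> "NZ"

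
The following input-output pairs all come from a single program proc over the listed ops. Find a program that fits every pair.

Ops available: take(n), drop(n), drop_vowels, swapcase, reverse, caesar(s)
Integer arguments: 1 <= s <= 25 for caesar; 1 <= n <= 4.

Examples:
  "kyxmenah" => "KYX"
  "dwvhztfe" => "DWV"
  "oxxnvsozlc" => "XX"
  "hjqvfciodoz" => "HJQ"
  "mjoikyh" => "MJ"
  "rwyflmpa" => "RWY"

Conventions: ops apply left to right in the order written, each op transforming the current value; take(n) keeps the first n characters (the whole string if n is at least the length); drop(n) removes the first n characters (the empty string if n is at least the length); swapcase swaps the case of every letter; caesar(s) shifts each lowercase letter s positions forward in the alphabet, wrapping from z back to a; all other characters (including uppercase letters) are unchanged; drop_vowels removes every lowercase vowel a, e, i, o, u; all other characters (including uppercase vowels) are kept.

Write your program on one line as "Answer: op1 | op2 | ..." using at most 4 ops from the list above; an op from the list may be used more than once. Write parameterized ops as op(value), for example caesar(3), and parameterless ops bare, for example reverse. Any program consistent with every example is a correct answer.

take(3) | drop_vowels | swapcase

Check, running the answer program on each example:
  "kyxmenah" -> "kyx" -> "kyx" -> "KYX"
  "dwvhztfe" -> "dwv" -> "dwv" -> "DWV"
  "oxxnvsozlc" -> "oxx" -> "xx" -> "XX"
  "hjqvfciodoz" -> "hjq" -> "hjq" -> "HJQ"
  "mjoikyh" -> "mjo" -> "mj" -> "MJ"
  "rwyflmpa" -> "rwy" -> "rwy" -> "RWY"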